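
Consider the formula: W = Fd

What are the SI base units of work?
Units of each symbol in W = Fd:
  F (force): kg·m/s²
  d (displacement): m

Multiplying the contributions: [kg·m/s²] · [m]
Adding exponents of each base unit: kg: 1, m: 2, s: -2
SI base units of work: kg·m²/s²

Answer: kg·m²/s²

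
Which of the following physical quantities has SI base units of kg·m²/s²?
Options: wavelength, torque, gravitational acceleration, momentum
Checking the SI base units of each option:
  wavelength (λ = v/f): m  ✗
  torque (τ = Fr): kg·m²/s²  ✓ matches
  gravitational acceleration (g = GM/r²): m/s²  ✗
  momentum (p = mv): kg·m/s  ✗

Only torque has units kg·m²/s².

Answer: torque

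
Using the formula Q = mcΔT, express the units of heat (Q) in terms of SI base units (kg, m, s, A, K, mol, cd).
Units of each symbol in Q = mcΔT:
  m (mass): kg
  c (specific heat capacity, in J/(kg·K)): m²/(s²·K)
  ΔT (temperature change): K

Multiplying the contributions: [kg] · [m²/(s²·K)] · [K]
Adding exponents of each base unit: kg: 1, m: 2, s: -2
SI base units of heat: kg·m²/s²

Answer: kg·m²/s²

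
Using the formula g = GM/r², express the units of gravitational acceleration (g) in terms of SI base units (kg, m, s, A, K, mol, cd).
Units of each symbol in g = GM/r²:
  G (gravitational constant): m³/(kg·s²)
  M (mass): kg
  r (distance): m  → to the power 2 in the denominator, contributes 1/m²

Multiplying the contributions: [m³/(kg·s²)] · [kg] · [1/m²]
Adding exponents of each base unit: m: 1, s: -2
SI base units of gravitational acceleration: m/s²

Answer: m/s²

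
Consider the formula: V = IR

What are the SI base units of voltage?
Units of each symbol in V = IR:
  I (current): A
  R (resistance, in ohms): kg·m²/(s³·A²)

Multiplying the contributions: [A] · [kg·m²/(s³·A²)]
Adding exponents of each base unit: kg: 1, m: 2, s: -3, A: -1
SI base units of voltage: kg·m²/(s³·A)

Answer: kg·m²/(s³·A)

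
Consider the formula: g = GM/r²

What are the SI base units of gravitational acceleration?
Units of each symbol in g = GM/r²:
  G (gravitational constant): m³/(kg·s²)
  M (mass): kg
  r (distance): m  → to the power 2 in the denominator, contributes 1/m²

Multiplying the contributions: [m³/(kg·s²)] · [kg] · [1/m²]
Adding exponents of each base unit: m: 1, s: -2
SI base units of gravitational acceleration: m/s²

Answer: m/s²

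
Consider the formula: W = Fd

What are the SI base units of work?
Units of each symbol in W = Fd:
  F (force): kg·m/s²
  d (displacement): m

Multiplying the contributions: [kg·m/s²] · [m]
Adding exponents of each base unit: kg: 1, m: 2, s: -2
SI base units of work: kg·m²/s²

Answer: kg·m²/s²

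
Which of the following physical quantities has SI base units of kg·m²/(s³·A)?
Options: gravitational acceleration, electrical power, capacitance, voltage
Checking the SI base units of each option:
  gravitational acceleration (g = GM/r²): m/s²  ✗
  electrical power (P = IV): kg·m²/s³  ✗
  capacitance (C = Q/V): s⁴·A²/(kg·m²)  ✗
  voltage (V = IR): kg·m²/(s³·A)  ✓ matches

Only voltage has units kg·m²/(s³·A).

Answer: voltage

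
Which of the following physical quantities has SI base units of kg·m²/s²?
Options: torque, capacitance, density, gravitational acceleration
Checking the SI base units of each option:
  torque (τ = Fr): kg·m²/s²  ✓ matches
  capacitance (C = Q/V): s⁴·A²/(kg·m²)  ✗
  density (ρ = m/V): kg/m³  ✗
  gravitational acceleration (g = GM/r²): m/s²  ✗

Only torque has units kg·m²/s².

Answer: torque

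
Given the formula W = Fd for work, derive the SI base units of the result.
Units of each symbol in W = Fd:
  F (force): kg·m/s²
  d (displacement): m

Multiplying the contributions: [kg·m/s²] · [m]
Adding exponents of each base unit: kg: 1, m: 2, s: -2
SI base units of work: kg·m²/s²

Answer: kg·m²/s²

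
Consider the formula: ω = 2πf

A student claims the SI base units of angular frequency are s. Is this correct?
Units of each symbol in ω = 2πf:
  f (frequency): 1/s
  The factor 2π is dimensionless.

Multiplying the contributions: [1/s]
Adding exponents of each base unit: s: -1
SI base units of angular frequency: 1/s

The claimed units s (exponents s: 1) do not match the derived units 1/s (exponents s: -1), so the claim is incorrect.

Answer: No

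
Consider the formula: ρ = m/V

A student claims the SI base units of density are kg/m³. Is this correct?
Units of each symbol in ρ = m/V:
  m (mass): kg
  V (volume): m³  → in the denominator, contributes 1/m³

Multiplying the contributions: [kg] · [1/m³]
Adding exponents of each base unit: kg: 1, m: -3
SI base units of density: kg/m³

The claimed units kg/m³ match the derived units, so the claim is correct.

Answer: Yes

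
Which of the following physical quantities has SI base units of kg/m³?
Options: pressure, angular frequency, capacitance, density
Checking the SI base units of each option:
  pressure (P = F/A): kg/(m·s²)  ✗
  angular frequency (ω = 2πf): 1/s  ✗
  capacitance (C = Q/V): s⁴·A²/(kg·m²)  ✗
  density (ρ = m/V): kg/m³  ✓ matches

Only density has units kg/m³.

Answer: density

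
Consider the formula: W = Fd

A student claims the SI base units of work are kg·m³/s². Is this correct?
Units of each symbol in W = Fd:
  F (force): kg·m/s²
  d (displacement): m

Multiplying the contributions: [kg·m/s²] · [m]
Adding exponents of each base unit: kg: 1, m: 2, s: -2
SI base units of work: kg·m²/s²

The claimed units kg·m³/s² (exponents kg: 1, m: 3, s: -2) do not match the derived units kg·m²/s² (exponents kg: 1, m: 2, s: -2), so the claim is incorrect.

Answer: No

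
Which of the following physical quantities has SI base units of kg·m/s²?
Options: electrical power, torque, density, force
Checking the SI base units of each option:
  electrical power (P = IV): kg·m²/s³  ✗
  torque (τ = Fr): kg·m²/s²  ✗
  density (ρ = m/V): kg/m³  ✗
  force (F = ma): kg·m/s²  ✓ matches

Only force has units kg·m/s².

Answer: force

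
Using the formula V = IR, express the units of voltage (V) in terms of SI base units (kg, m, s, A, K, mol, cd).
Units of each symbol in V = IR:
  I (current): A
  R (resistance, in ohms): kg·m²/(s³·A²)

Multiplying the contributions: [A] · [kg·m²/(s³·A²)]
Adding exponents of each base unit: kg: 1, m: 2, s: -3, A: -1
SI base units of voltage: kg·m²/(s³·A)

Answer: kg·m²/(s³·A)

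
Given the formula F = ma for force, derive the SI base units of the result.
Units of each symbol in F = ma:
  m (mass): kg
  a (acceleration): m/s²

Multiplying the contributions: [kg] · [m/s²]
Adding exponents of each base unit: kg: 1, m: 1, s: -2
SI base units of force: kg·m/s²

Answer: kg·m/s²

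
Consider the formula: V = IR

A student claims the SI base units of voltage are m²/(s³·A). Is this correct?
Units of each symbol in V = IR:
  I (current): A
  R (resistance, in ohms): kg·m²/(s³·A²)

Multiplying the contributions: [A] · [kg·m²/(s³·A²)]
Adding exponents of each base unit: kg: 1, m: 2, s: -3, A: -1
SI base units of voltage: kg·m²/(s³·A)

The claimed units m²/(s³·A) (exponents m: 2, s: -3, A: -1) do not match the derived units kg·m²/(s³·A) (exponents kg: 1, m: 2, s: -3, A: -1), so the claim is incorrect.

Answer: No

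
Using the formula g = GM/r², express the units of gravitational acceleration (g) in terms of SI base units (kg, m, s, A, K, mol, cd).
Units of each symbol in g = GM/r²:
  G (gravitational constant): m³/(kg·s²)
  M (mass): kg
  r (distance): m  → to the power 2 in the denominator, contributes 1/m²

Multiplying the contributions: [m³/(kg·s²)] · [kg] · [1/m²]
Adding exponents of each base unit: m: 1, s: -2
SI base units of gravitational acceleration: m/s²

Answer: m/s²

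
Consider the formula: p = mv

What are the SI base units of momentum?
Units of each symbol in p = mv:
  m (mass): kg
  v (velocity): m/s

Multiplying the contributions: [kg] · [m/s]
Adding exponents of each base unit: kg: 1, m: 1, s: -1
SI base units of momentum: kg·m/s

Answer: kg·m/s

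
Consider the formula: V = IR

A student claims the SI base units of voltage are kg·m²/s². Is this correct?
Units of each symbol in V = IR:
  I (current): A
  R (resistance, in ohms): kg·m²/(s³·A²)

Multiplying the contributions: [A] · [kg·m²/(s³·A²)]
Adding exponents of each base unit: kg: 1, m: 2, s: -3, A: -1
SI base units of voltage: kg·m²/(s³·A)

The claimed units kg·m²/s² (exponents kg: 1, m: 2, s: -2) do not match the derived units kg·m²/(s³·A) (exponents kg: 1, m: 2, s: -3, A: -1), so the claim is incorrect.

Answer: No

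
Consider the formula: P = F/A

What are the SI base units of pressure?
Units of each symbol in P = F/A:
  F (force): kg·m/s²
  A (area): m²  → in the denominator, contributes 1/m²

Multiplying the contributions: [kg·m/s²] · [1/m²]
Adding exponents of each base unit: kg: 1, m: -1, s: -2
SI base units of pressure: kg/(m·s²)

Answer: kg/(m·s²)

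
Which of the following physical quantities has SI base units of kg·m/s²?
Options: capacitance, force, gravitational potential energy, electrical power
Checking the SI base units of each option:
  capacitance (C = Q/V): s⁴·A²/(kg·m²)  ✗
  force (F = ma): kg·m/s²  ✓ matches
  gravitational potential energy (U = -GMm/r): kg·m²/s²  ✗
  electrical power (P = IV): kg·m²/s³  ✗

Only force has units kg·m/s².

Answer: force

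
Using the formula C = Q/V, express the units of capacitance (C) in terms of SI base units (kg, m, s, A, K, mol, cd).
Units of each symbol in C = Q/V:
  Q (charge, in coulombs): s·A
  V (voltage, in volts): kg·m²/(s³·A)  → in the denominator, contributes s³·A/(kg·m²)

Multiplying the contributions: [s·A] · [s³·A/(kg·m²)]
Adding exponents of each base unit: kg: -1, m: -2, s: 4, A: 2
SI base units of capacitance: s⁴·A²/(kg·m²)

Answer: s⁴·A²/(kg·m²)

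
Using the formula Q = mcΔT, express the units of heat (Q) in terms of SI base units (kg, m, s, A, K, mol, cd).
Units of each symbol in Q = mcΔT:
  m (mass): kg
  c (specific heat capacity, in J/(kg·K)): m²/(s²·K)
  ΔT (temperature change): K

Multiplying the contributions: [kg] · [m²/(s²·K)] · [K]
Adding exponents of each base unit: kg: 1, m: 2, s: -2
SI base units of heat: kg·m²/s²

Answer: kg·m²/s²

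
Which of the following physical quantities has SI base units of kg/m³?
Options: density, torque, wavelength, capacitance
Checking the SI base units of each option:
  density (ρ = m/V): kg/m³  ✓ matches
  torque (τ = Fr): kg·m²/s²  ✗
  wavelength (λ = v/f): m  ✗
  capacitance (C = Q/V): s⁴·A²/(kg·m²)  ✗

Only density has units kg/m³.

Answer: density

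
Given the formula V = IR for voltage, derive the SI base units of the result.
Units of each symbol in V = IR:
  I (current): A
  R (resistance, in ohms): kg·m²/(s³·A²)

Multiplying the contributions: [A] · [kg·m²/(s³·A²)]
Adding exponents of each base unit: kg: 1, m: 2, s: -3, A: -1
SI base units of voltage: kg·m²/(s³·A)

Answer: kg·m²/(s³·A)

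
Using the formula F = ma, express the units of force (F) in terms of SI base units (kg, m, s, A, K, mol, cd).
Units of each symbol in F = ma:
  m (mass): kg
  a (acceleration): m/s²

Multiplying the contributions: [kg] · [m/s²]
Adding exponents of each base unit: kg: 1, m: 1, s: -2
SI base units of force: kg·m/s²

Answer: kg·m/s²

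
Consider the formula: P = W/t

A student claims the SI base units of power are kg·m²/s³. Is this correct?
Units of each symbol in P = W/t:
  W (work): kg·m²/s²
  t (time): s  → in the denominator, contributes 1/s

Multiplying the contributions: [kg·m²/s²] · [1/s]
Adding exponents of each base unit: kg: 1, m: 2, s: -3
SI base units of power: kg·m²/s³

The claimed units kg·m²/s³ match the derived units, so the claim is correct.

Answer: Yes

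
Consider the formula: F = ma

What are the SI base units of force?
Units of each symbol in F = ma:
  m (mass): kg
  a (acceleration): m/s²

Multiplying the contributions: [kg] · [m/s²]
Adding exponents of each base unit: kg: 1, m: 1, s: -2
SI base units of force: kg·m/s²

Answer: kg·m/s²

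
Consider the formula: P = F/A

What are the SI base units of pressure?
Units of each symbol in P = F/A:
  F (force): kg·m/s²
  A (area): m²  → in the denominator, contributes 1/m²

Multiplying the contributions: [kg·m/s²] · [1/m²]
Adding exponents of each base unit: kg: 1, m: -1, s: -2
SI base units of pressure: kg/(m·s²)

Answer: kg/(m·s²)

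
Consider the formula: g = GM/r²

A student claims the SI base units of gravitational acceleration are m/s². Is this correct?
Units of each symbol in g = GM/r²:
  G (gravitational constant): m³/(kg·s²)
  M (mass): kg
  r (distance): m  → to the power 2 in the denominator, contributes 1/m²

Multiplying the contributions: [m³/(kg·s²)] · [kg] · [1/m²]
Adding exponents of each base unit: m: 1, s: -2
SI base units of gravitational acceleration: m/s²

The claimed units m/s² match the derived units, so the claim is correct.

Answer: Yes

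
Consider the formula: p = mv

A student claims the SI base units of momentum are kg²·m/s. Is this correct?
Units of each symbol in p = mv:
  m (mass): kg
  v (velocity): m/s

Multiplying the contributions: [kg] · [m/s]
Adding exponents of each base unit: kg: 1, m: 1, s: -1
SI base units of momentum: kg·m/s

The claimed units kg²·m/s (exponents kg: 2, m: 1, s: -1) do not match the derived units kg·m/s (exponents kg: 1, m: 1, s: -1), so the claim is incorrect.

Answer: No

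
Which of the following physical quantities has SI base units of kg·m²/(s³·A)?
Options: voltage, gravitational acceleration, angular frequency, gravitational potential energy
Checking the SI base units of each option:
  voltage (V = IR): kg·m²/(s³·A)  ✓ matches
  gravitational acceleration (g = GM/r²): m/s²  ✗
  angular frequency (ω = 2πf): 1/s  ✗
  gravitational potential energy (U = -GMm/r): kg·m²/s²  ✗

Only voltage has units kg·m²/(s³·A).

Answer: voltage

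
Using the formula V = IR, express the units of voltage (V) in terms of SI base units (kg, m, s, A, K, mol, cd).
Units of each symbol in V = IR:
  I (current): A
  R (resistance, in ohms): kg·m²/(s³·A²)

Multiplying the contributions: [A] · [kg·m²/(s³·A²)]
Adding exponents of each base unit: kg: 1, m: 2, s: -3, A: -1
SI base units of voltage: kg·m²/(s³·A)

Answer: kg·m²/(s³·A)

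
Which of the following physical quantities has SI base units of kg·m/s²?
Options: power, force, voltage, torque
Checking the SI base units of each option:
  power (P = W/t): kg·m²/s³  ✗
  force (F = ma): kg·m/s²  ✓ matches
  voltage (V = IR): kg·m²/(s³·A)  ✗
  torque (τ = Fr): kg·m²/s²  ✗

Only force has units kg·m/s².

Answer: force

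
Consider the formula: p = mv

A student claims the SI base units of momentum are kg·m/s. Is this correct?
Units of each symbol in p = mv:
  m (mass): kg
  v (velocity): m/s

Multiplying the contributions: [kg] · [m/s]
Adding exponents of each base unit: kg: 1, m: 1, s: -1
SI base units of momentum: kg·m/s

The claimed units kg·m/s match the derived units, so the claim is correct.

Answer: Yes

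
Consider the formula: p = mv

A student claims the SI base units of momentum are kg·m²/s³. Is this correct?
Units of each symbol in p = mv:
  m (mass): kg
  v (velocity): m/s

Multiplying the contributions: [kg] · [m/s]
Adding exponents of each base unit: kg: 1, m: 1, s: -1
SI base units of momentum: kg·m/s

The claimed units kg·m²/s³ (exponents kg: 1, m: 2, s: -3) do not match the derived units kg·m/s (exponents kg: 1, m: 1, s: -1), so the claim is incorrect.

Answer: No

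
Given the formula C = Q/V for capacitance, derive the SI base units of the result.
Units of each symbol in C = Q/V:
  Q (charge, in coulombs): s·A
  V (voltage, in volts): kg·m²/(s³·A)  → in the denominator, contributes s³·A/(kg·m²)

Multiplying the contributions: [s·A] · [s³·A/(kg·m²)]
Adding exponents of each base unit: kg: -1, m: -2, s: 4, A: 2
SI base units of capacitance: s⁴·A²/(kg·m²)

Answer: s⁴·A²/(kg·m²)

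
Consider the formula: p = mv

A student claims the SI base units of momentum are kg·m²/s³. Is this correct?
Units of each symbol in p = mv:
  m (mass): kg
  v (velocity): m/s

Multiplying the contributions: [kg] · [m/s]
Adding exponents of each base unit: kg: 1, m: 1, s: -1
SI base units of momentum: kg·m/s

The claimed units kg·m²/s³ (exponents kg: 1, m: 2, s: -3) do not match the derived units kg·m/s (exponents kg: 1, m: 1, s: -1), so the claim is incorrect.

Answer: No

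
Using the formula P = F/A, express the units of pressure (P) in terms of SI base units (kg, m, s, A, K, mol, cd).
Units of each symbol in P = F/A:
  F (force): kg·m/s²
  A (area): m²  → in the denominator, contributes 1/m²

Multiplying the contributions: [kg·m/s²] · [1/m²]
Adding exponents of each base unit: kg: 1, m: -1, s: -2
SI base units of pressure: kg/(m·s²)

Answer: kg/(m·s²)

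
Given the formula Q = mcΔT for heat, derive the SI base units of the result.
Units of each symbol in Q = mcΔT:
  m (mass): kg
  c (specific heat capacity, in J/(kg·K)): m²/(s²·K)
  ΔT (temperature change): K

Multiplying the contributions: [kg] · [m²/(s²·K)] · [K]
Adding exponents of each base unit: kg: 1, m: 2, s: -2
SI base units of heat: kg·m²/s²

Answer: kg·m²/s²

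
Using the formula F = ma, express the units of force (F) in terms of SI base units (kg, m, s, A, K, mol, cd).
Units of each symbol in F = ma:
  m (mass): kg
  a (acceleration): m/s²

Multiplying the contributions: [kg] · [m/s²]
Adding exponents of each base unit: kg: 1, m: 1, s: -2
SI base units of force: kg·m/s²

Answer: kg·m/s²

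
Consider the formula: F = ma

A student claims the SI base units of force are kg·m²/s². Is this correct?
Units of each symbol in F = ma:
  m (mass): kg
  a (acceleration): m/s²

Multiplying the contributions: [kg] · [m/s²]
Adding exponents of each base unit: kg: 1, m: 1, s: -2
SI base units of force: kg·m/s²

The claimed units kg·m²/s² (exponents kg: 1, m: 2, s: -2) do not match the derived units kg·m/s² (exponents kg: 1, m: 1, s: -2), so the claim is incorrect.

Answer: No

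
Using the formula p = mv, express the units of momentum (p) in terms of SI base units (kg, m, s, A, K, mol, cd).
Units of each symbol in p = mv:
  m (mass): kg
  v (velocity): m/s

Multiplying the contributions: [kg] · [m/s]
Adding exponents of each base unit: kg: 1, m: 1, s: -1
SI base units of momentum: kg·m/s

Answer: kg·m/s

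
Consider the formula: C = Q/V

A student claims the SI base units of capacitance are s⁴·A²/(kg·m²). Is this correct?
Units of each symbol in C = Q/V:
  Q (charge, in coulombs): s·A
  V (voltage, in volts): kg·m²/(s³·A)  → in the denominator, contributes s³·A/(kg·m²)

Multiplying the contributions: [s·A] · [s³·A/(kg·m²)]
Adding exponents of each base unit: kg: -1, m: -2, s: 4, A: 2
SI base units of capacitance: s⁴·A²/(kg·m²)

The claimed units s⁴·A²/(kg·m²) match the derived units, so the claim is correct.

Answer: Yes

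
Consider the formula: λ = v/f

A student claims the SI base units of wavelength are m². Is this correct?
Units of each symbol in λ = v/f:
  v (wave speed): m/s
  f (frequency): 1/s  → in the denominator, contributes s

Multiplying the contributions: [m/s] · [s]
Adding exponents of each base unit: m: 1
SI base units of wavelength: m

The claimed units m² (exponents m: 2) do not match the derived units m (exponents m: 1), so the claim is incorrect.

Answer: No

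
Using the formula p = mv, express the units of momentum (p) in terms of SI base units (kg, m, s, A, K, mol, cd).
Units of each symbol in p = mv:
  m (mass): kg
  v (velocity): m/s

Multiplying the contributions: [kg] · [m/s]
Adding exponents of each base unit: kg: 1, m: 1, s: -1
SI base units of momentum: kg·m/s

Answer: kg·m/s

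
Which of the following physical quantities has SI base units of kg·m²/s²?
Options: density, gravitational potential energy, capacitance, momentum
Checking the SI base units of each option:
  density (ρ = m/V): kg/m³  ✗
  gravitational potential energy (U = -GMm/r): kg·m²/s²  ✓ matches
  capacitance (C = Q/V): s⁴·A²/(kg·m²)  ✗
  momentum (p = mv): kg·m/s  ✗

Only gravitational potential energy has units kg·m²/s².

Answer: gravitational potential energy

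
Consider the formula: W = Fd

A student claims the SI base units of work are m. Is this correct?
Units of each symbol in W = Fd:
  F (force): kg·m/s²
  d (displacement): m

Multiplying the contributions: [kg·m/s²] · [m]
Adding exponents of each base unit: kg: 1, m: 2, s: -2
SI base units of work: kg·m²/s²

The claimed units m (exponents m: 1) do not match the derived units kg·m²/s² (exponents kg: 1, m: 2, s: -2), so the claim is incorrect.

Answer: No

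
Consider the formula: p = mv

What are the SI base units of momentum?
Units of each symbol in p = mv:
  m (mass): kg
  v (velocity): m/s

Multiplying the contributions: [kg] · [m/s]
Adding exponents of each base unit: kg: 1, m: 1, s: -1
SI base units of momentum: kg·m/s

Answer: kg·m/s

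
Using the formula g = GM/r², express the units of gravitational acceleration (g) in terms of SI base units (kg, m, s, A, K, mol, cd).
Units of each symbol in g = GM/r²:
  G (gravitational constant): m³/(kg·s²)
  M (mass): kg
  r (distance): m  → to the power 2 in the denominator, contributes 1/m²

Multiplying the contributions: [m³/(kg·s²)] · [kg] · [1/m²]
Adding exponents of each base unit: m: 1, s: -2
SI base units of gravitational acceleration: m/s²

Answer: m/s²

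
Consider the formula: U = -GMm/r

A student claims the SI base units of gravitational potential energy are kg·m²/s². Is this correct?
Units of each symbol in U = -GMm/r:
  G (gravitational constant): m³/(kg·s²)
  M (mass): kg
  m (mass): kg
  r (distance): m  → in the denominator, contributes 1/m
  The minus sign does not affect the units.

Multiplying the contributions: [m³/(kg·s²)] · [kg] · [kg] · [1/m]
Adding exponents of each base unit: kg: 1, m: 2, s: -2
SI base units of gravitational potential energy: kg·m²/s²

The claimed units kg·m²/s² match the derived units, so the claim is correct.

Answer: Yes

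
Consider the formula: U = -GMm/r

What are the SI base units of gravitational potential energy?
Units of each symbol in U = -GMm/r:
  G (gravitational constant): m³/(kg·s²)
  M (mass): kg
  m (mass): kg
  r (distance): m  → in the denominator, contributes 1/m
  The minus sign does not affect the units.

Multiplying the contributions: [m³/(kg·s²)] · [kg] · [kg] · [1/m]
Adding exponents of each base unit: kg: 1, m: 2, s: -2
SI base units of gravitational potential energy: kg·m²/s²

Answer: kg·m²/s²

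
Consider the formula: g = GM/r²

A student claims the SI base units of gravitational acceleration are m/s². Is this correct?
Units of each symbol in g = GM/r²:
  G (gravitational constant): m³/(kg·s²)
  M (mass): kg
  r (distance): m  → to the power 2 in the denominator, contributes 1/m²

Multiplying the contributions: [m³/(kg·s²)] · [kg] · [1/m²]
Adding exponents of each base unit: m: 1, s: -2
SI base units of gravitational acceleration: m/s²

The claimed units m/s² match the derived units, so the claim is correct.

Answer: Yes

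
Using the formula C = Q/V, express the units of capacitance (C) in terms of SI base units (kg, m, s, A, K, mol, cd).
Units of each symbol in C = Q/V:
  Q (charge, in coulombs): s·A
  V (voltage, in volts): kg·m²/(s³·A)  → in the denominator, contributes s³·A/(kg·m²)

Multiplying the contributions: [s·A] · [s³·A/(kg·m²)]
Adding exponents of each base unit: kg: -1, m: -2, s: 4, A: 2
SI base units of capacitance: s⁴·A²/(kg·m²)

Answer: s⁴·A²/(kg·m²)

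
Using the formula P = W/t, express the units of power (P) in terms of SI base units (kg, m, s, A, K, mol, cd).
Units of each symbol in P = W/t:
  W (work): kg·m²/s²
  t (time): s  → in the denominator, contributes 1/s

Multiplying the contributions: [kg·m²/s²] · [1/s]
Adding exponents of each base unit: kg: 1, m: 2, s: -3
SI base units of power: kg·m²/s³

Answer: kg·m²/s³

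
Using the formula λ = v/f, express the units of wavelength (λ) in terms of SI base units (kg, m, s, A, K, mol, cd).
Units of each symbol in λ = v/f:
  v (wave speed): m/s
  f (frequency): 1/s  → in the denominator, contributes s

Multiplying the contributions: [m/s] · [s]
Adding exponents of each base unit: m: 1
SI base units of wavelength: m

Answer: m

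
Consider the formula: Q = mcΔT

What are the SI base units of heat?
Units of each symbol in Q = mcΔT:
  m (mass): kg
  c (specific heat capacity, in J/(kg·K)): m²/(s²·K)
  ΔT (temperature change): K

Multiplying the contributions: [kg] · [m²/(s²·K)] · [K]
Adding exponents of each base unit: kg: 1, m: 2, s: -2
SI base units of heat: kg·m²/s²

Answer: kg·m²/s²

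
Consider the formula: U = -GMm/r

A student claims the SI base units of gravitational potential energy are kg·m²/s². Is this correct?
Units of each symbol in U = -GMm/r:
  G (gravitational constant): m³/(kg·s²)
  M (mass): kg
  m (mass): kg
  r (distance): m  → in the denominator, contributes 1/m
  The minus sign does not affect the units.

Multiplying the contributions: [m³/(kg·s²)] · [kg] · [kg] · [1/m]
Adding exponents of each base unit: kg: 1, m: 2, s: -2
SI base units of gravitational potential energy: kg·m²/s²

The claimed units kg·m²/s² match the derived units, so the claim is correct.

Answer: Yes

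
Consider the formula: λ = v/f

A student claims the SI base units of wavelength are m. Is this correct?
Units of each symbol in λ = v/f:
  v (wave speed): m/s
  f (frequency): 1/s  → in the denominator, contributes s

Multiplying the contributions: [m/s] · [s]
Adding exponents of each base unit: m: 1
SI base units of wavelength: m

The claimed units m match the derived units, so the claim is correct.

Answer: Yes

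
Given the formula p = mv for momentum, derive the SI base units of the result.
Units of each symbol in p = mv:
  m (mass): kg
  v (velocity): m/s

Multiplying the contributions: [kg] · [m/s]
Adding exponents of each base unit: kg: 1, m: 1, s: -1
SI base units of momentum: kg·m/s

Answer: kg·m/s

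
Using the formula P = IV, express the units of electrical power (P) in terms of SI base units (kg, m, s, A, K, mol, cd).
Units of each symbol in P = IV:
  I (current): A
  V (voltage, in volts): kg·m²/(s³·A)

Multiplying the contributions: [A] · [kg·m²/(s³·A)]
Adding exponents of each base unit: kg: 1, m: 2, s: -3
SI base units of electrical power: kg·m²/s³

Answer: kg·m²/s³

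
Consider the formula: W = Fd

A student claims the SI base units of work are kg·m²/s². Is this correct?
Units of each symbol in W = Fd:
  F (force): kg·m/s²
  d (displacement): m

Multiplying the contributions: [kg·m/s²] · [m]
Adding exponents of each base unit: kg: 1, m: 2, s: -2
SI base units of work: kg·m²/s²

The claimed units kg·m²/s² match the derived units, so the claim is correct.

Answer: Yes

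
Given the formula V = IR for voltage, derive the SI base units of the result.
Units of each symbol in V = IR:
  I (current): A
  R (resistance, in ohms): kg·m²/(s³·A²)

Multiplying the contributions: [A] · [kg·m²/(s³·A²)]
Adding exponents of each base unit: kg: 1, m: 2, s: -3, A: -1
SI base units of voltage: kg·m²/(s³·A)

Answer: kg·m²/(s³·A)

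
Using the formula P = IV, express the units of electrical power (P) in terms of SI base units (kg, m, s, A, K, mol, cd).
Units of each symbol in P = IV:
  I (current): A
  V (voltage, in volts): kg·m²/(s³·A)

Multiplying the contributions: [A] · [kg·m²/(s³·A)]
Adding exponents of each base unit: kg: 1, m: 2, s: -3
SI base units of electrical power: kg·m²/s³

Answer: kg·m²/s³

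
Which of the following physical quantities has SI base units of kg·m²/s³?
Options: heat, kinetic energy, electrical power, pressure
Checking the SI base units of each option:
  heat (Q = mcΔT): kg·m²/s²  ✗
  kinetic energy (E = ½mv²): kg·m²/s²  ✗
  electrical power (P = IV): kg·m²/s³  ✓ matches
  pressure (P = F/A): kg/(m·s²)  ✗

Only electrical power has units kg·m²/s³.

Answer: electrical power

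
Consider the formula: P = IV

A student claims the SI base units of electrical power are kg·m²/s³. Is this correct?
Units of each symbol in P = IV:
  I (current): A
  V (voltage, in volts): kg·m²/(s³·A)

Multiplying the contributions: [A] · [kg·m²/(s³·A)]
Adding exponents of each base unit: kg: 1, m: 2, s: -3
SI base units of electrical power: kg·m²/s³

The claimed units kg·m²/s³ match the derived units, so the claim is correct.

Answer: Yes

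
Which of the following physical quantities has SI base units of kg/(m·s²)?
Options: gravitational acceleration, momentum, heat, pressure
Checking the SI base units of each option:
  gravitational acceleration (g = GM/r²): m/s²  ✗
  momentum (p = mv): kg·m/s  ✗
  heat (Q = mcΔT): kg·m²/s²  ✗
  pressure (P = F/A): kg/(m·s²)  ✓ matches

Only pressure has units kg/(m·s²).

Answer: pressure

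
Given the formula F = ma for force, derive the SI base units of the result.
Units of each symbol in F = ma:
  m (mass): kg
  a (acceleration): m/s²

Multiplying the contributions: [kg] · [m/s²]
Adding exponents of each base unit: kg: 1, m: 1, s: -2
SI base units of force: kg·m/s²

Answer: kg·m/s²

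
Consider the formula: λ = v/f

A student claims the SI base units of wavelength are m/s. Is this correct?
Units of each symbol in λ = v/f:
  v (wave speed): m/s
  f (frequency): 1/s  → in the denominator, contributes s

Multiplying the contributions: [m/s] · [s]
Adding exponents of each base unit: m: 1
SI base units of wavelength: m

The claimed units m/s (exponents m: 1, s: -1) do not match the derived units m (exponents m: 1), so the claim is incorrect.

Answer: No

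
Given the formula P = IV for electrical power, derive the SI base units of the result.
Units of each symbol in P = IV:
  I (current): A
  V (voltage, in volts): kg·m²/(s³·A)

Multiplying the contributions: [A] · [kg·m²/(s³·A)]
Adding exponents of each base unit: kg: 1, m: 2, s: -3
SI base units of electrical power: kg·m²/s³

Answer: kg·m²/s³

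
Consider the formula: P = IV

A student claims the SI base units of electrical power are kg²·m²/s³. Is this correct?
Units of each symbol in P = IV:
  I (current): A
  V (voltage, in volts): kg·m²/(s³·A)

Multiplying the contributions: [A] · [kg·m²/(s³·A)]
Adding exponents of each base unit: kg: 1, m: 2, s: -3
SI base units of electrical power: kg·m²/s³

The claimed units kg²·m²/s³ (exponents kg: 2, m: 2, s: -3) do not match the derived units kg·m²/s³ (exponents kg: 1, m: 2, s: -3), so the claim is incorrect.

Answer: No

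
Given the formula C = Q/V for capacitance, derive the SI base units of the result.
Units of each symbol in C = Q/V:
  Q (charge, in coulombs): s·A
  V (voltage, in volts): kg·m²/(s³·A)  → in the denominator, contributes s³·A/(kg·m²)

Multiplying the contributions: [s·A] · [s³·A/(kg·m²)]
Adding exponents of each base unit: kg: -1, m: -2, s: 4, A: 2
SI base units of capacitance: s⁴·A²/(kg·m²)

Answer: s⁴·A²/(kg·m²)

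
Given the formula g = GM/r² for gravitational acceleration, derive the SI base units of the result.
Units of each symbol in g = GM/r²:
  G (gravitational constant): m³/(kg·s²)
  M (mass): kg
  r (distance): m  → to the power 2 in the denominator, contributes 1/m²

Multiplying the contributions: [m³/(kg·s²)] · [kg] · [1/m²]
Adding exponents of each base unit: m: 1, s: -2
SI base units of gravitational acceleration: m/s²

Answer: m/s²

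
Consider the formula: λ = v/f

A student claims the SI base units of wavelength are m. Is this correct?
Units of each symbol in λ = v/f:
  v (wave speed): m/s
  f (frequency): 1/s  → in the denominator, contributes s

Multiplying the contributions: [m/s] · [s]
Adding exponents of each base unit: m: 1
SI base units of wavelength: m

The claimed units m match the derived units, so the claim is correct.

Answer: Yes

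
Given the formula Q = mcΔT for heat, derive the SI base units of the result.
Units of each symbol in Q = mcΔT:
  m (mass): kg
  c (specific heat capacity, in J/(kg·K)): m²/(s²·K)
  ΔT (temperature change): K

Multiplying the contributions: [kg] · [m²/(s²·K)] · [K]
Adding exponents of each base unit: kg: 1, m: 2, s: -2
SI base units of heat: kg·m²/s²

Answer: kg·m²/s²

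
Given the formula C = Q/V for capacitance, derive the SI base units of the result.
Units of each symbol in C = Q/V:
  Q (charge, in coulombs): s·A
  V (voltage, in volts): kg·m²/(s³·A)  → in the denominator, contributes s³·A/(kg·m²)

Multiplying the contributions: [s·A] · [s³·A/(kg·m²)]
Adding exponents of each base unit: kg: -1, m: -2, s: 4, A: 2
SI base units of capacitance: s⁴·A²/(kg·m²)

Answer: s⁴·A²/(kg·m²)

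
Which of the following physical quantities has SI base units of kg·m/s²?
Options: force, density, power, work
Checking the SI base units of each option:
  force (F = ma): kg·m/s²  ✓ matches
  density (ρ = m/V): kg/m³  ✗
  power (P = W/t): kg·m²/s³  ✗
  work (W = Fd): kg·m²/s²  ✗

Only force has units kg·m/s².

Answer: force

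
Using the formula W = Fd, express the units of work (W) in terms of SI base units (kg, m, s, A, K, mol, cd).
Units of each symbol in W = Fd:
  F (force): kg·m/s²
  d (displacement): m

Multiplying the contributions: [kg·m/s²] · [m]
Adding exponents of each base unit: kg: 1, m: 2, s: -2
SI base units of work: kg·m²/s²

Answer: kg·m²/s²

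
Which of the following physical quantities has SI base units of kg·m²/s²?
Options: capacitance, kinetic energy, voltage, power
Checking the SI base units of each option:
  capacitance (C = Q/V): s⁴·A²/(kg·m²)  ✗
  kinetic energy (E = ½mv²): kg·m²/s²  ✓ matches
  voltage (V = IR): kg·m²/(s³·A)  ✗
  power (P = W/t): kg·m²/s³  ✗

Only kinetic energy has units kg·m²/s².

Answer: kinetic energy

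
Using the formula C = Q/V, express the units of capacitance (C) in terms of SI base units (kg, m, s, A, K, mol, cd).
Units of each symbol in C = Q/V:
  Q (charge, in coulombs): s·A
  V (voltage, in volts): kg·m²/(s³·A)  → in the denominator, contributes s³·A/(kg·m²)

Multiplying the contributions: [s·A] · [s³·A/(kg·m²)]
Adding exponents of each base unit: kg: -1, m: -2, s: 4, A: 2
SI base units of capacitance: s⁴·A²/(kg·m²)

Answer: s⁴·A²/(kg·m²)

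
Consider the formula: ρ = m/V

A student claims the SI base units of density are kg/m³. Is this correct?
Units of each symbol in ρ = m/V:
  m (mass): kg
  V (volume): m³  → in the denominator, contributes 1/m³

Multiplying the contributions: [kg] · [1/m³]
Adding exponents of each base unit: kg: 1, m: -3
SI base units of density: kg/m³

The claimed units kg/m³ match the derived units, so the claim is correct.

Answer: Yes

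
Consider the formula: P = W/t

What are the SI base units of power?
Units of each symbol in P = W/t:
  W (work): kg·m²/s²
  t (time): s  → in the denominator, contributes 1/s

Multiplying the contributions: [kg·m²/s²] · [1/s]
Adding exponents of each base unit: kg: 1, m: 2, s: -3
SI base units of power: kg·m²/s³

Answer: kg·m²/s³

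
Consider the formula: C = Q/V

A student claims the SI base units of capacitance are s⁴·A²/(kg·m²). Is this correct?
Units of each symbol in C = Q/V:
  Q (charge, in coulombs): s·A
  V (voltage, in volts): kg·m²/(s³·A)  → in the denominator, contributes s³·A/(kg·m²)

Multiplying the contributions: [s·A] · [s³·A/(kg·m²)]
Adding exponents of each base unit: kg: -1, m: -2, s: 4, A: 2
SI base units of capacitance: s⁴·A²/(kg·m²)

The claimed units s⁴·A²/(kg·m²) match the derived units, so the claim is correct.

Answer: Yes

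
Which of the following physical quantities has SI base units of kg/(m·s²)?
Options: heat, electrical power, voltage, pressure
Checking the SI base units of each option:
  heat (Q = mcΔT): kg·m²/s²  ✗
  electrical power (P = IV): kg·m²/s³  ✗
  voltage (V = IR): kg·m²/(s³·A)  ✗
  pressure (P = F/A): kg/(m·s²)  ✓ matches

Only pressure has units kg/(m·s²).

Answer: pressure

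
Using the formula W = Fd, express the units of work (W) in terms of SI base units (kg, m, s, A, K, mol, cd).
Units of each symbol in W = Fd:
  F (force): kg·m/s²
  d (displacement): m

Multiplying the contributions: [kg·m/s²] · [m]
Adding exponents of each base unit: kg: 1, m: 2, s: -2
SI base units of work: kg·m²/s²

Answer: kg·m²/s²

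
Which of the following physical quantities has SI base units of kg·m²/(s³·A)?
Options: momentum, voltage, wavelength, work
Checking the SI base units of each option:
  momentum (p = mv): kg·m/s  ✗
  voltage (V = IR): kg·m²/(s³·A)  ✓ matches
  wavelength (λ = v/f): m  ✗
  work (W = Fd): kg·m²/s²  ✗

Only voltage has units kg·m²/(s³·A).

Answer: voltage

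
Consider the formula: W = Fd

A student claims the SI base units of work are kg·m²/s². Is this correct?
Units of each symbol in W = Fd:
  F (force): kg·m/s²
  d (displacement): m

Multiplying the contributions: [kg·m/s²] · [m]
Adding exponents of each base unit: kg: 1, m: 2, s: -2
SI base units of work: kg·m²/s²

The claimed units kg·m²/s² match the derived units, so the claim is correct.

Answer: Yes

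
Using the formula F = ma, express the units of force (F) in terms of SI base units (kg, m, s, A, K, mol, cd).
Units of each symbol in F = ma:
  m (mass): kg
  a (acceleration): m/s²

Multiplying the contributions: [kg] · [m/s²]
Adding exponents of each base unit: kg: 1, m: 1, s: -2
SI base units of force: kg·m/s²

Answer: kg·m/s²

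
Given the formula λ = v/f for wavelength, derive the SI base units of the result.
Units of each symbol in λ = v/f:
  v (wave speed): m/s
  f (frequency): 1/s  → in the denominator, contributes s

Multiplying the contributions: [m/s] · [s]
Adding exponents of each base unit: m: 1
SI base units of wavelength: m

Answer: m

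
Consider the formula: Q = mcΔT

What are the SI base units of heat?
Units of each symbol in Q = mcΔT:
  m (mass): kg
  c (specific heat capacity, in J/(kg·K)): m²/(s²·K)
  ΔT (temperature change): K

Multiplying the contributions: [kg] · [m²/(s²·K)] · [K]
Adding exponents of each base unit: kg: 1, m: 2, s: -2
SI base units of heat: kg·m²/s²

Answer: kg·m²/s²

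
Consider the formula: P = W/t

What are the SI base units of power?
Units of each symbol in P = W/t:
  W (work): kg·m²/s²
  t (time): s  → in the denominator, contributes 1/s

Multiplying the contributions: [kg·m²/s²] · [1/s]
Adding exponents of each base unit: kg: 1, m: 2, s: -3
SI base units of power: kg·m²/s³

Answer: kg·m²/s³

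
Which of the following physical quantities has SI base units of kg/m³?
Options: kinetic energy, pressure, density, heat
Checking the SI base units of each option:
  kinetic energy (E = ½mv²): kg·m²/s²  ✗
  pressure (P = F/A): kg/(m·s²)  ✗
  density (ρ = m/V): kg/m³  ✓ matches
  heat (Q = mcΔT): kg·m²/s²  ✗

Only density has units kg/m³.

Answer: density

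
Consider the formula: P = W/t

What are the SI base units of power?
Units of each symbol in P = W/t:
  W (work): kg·m²/s²
  t (time): s  → in the denominator, contributes 1/s

Multiplying the contributions: [kg·m²/s²] · [1/s]
Adding exponents of each base unit: kg: 1, m: 2, s: -3
SI base units of power: kg·m²/s³

Answer: kg·m²/s³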